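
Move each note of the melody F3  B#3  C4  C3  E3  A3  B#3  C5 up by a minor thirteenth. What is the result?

Db5 G#5 Ab5 Ab4 C5 F5 G#5 Ab6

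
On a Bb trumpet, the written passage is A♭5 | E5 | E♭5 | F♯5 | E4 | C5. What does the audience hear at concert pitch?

Gb5 D5 Db5 E5 D4 Bb4

The Bb trumpet sounds a major second below written, so transpose each written note down a major second.
Ab5 becomes Gb5
E5 becomes D5
Eb5 becomes Db5
F#5 becomes E5
E4 becomes D4
C5 becomes Bb4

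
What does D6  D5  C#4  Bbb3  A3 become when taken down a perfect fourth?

D6 gives A5
D5 gives A4
C#4 gives G#3
Bbb3 gives Fb3
A3 gives E3

A5 A4 G#3 Fb3 E3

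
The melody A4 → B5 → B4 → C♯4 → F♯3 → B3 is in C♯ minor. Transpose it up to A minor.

F5 G6 G5 A4 D4 G4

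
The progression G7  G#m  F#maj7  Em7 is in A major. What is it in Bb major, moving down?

A major down to Bb major is a major seventh; each chord root moves by that interval while the quality stays the same.
G7: root G down a major seventh → Ab, giving Ab7.
G#m: root G# down a major seventh → A, giving Am.
F#maj7: root F# down a major seventh → G, giving Gmaj7.
Em7: root E down a major seventh → F, giving Fm7.

Ab7 Am Gmaj7 Fm7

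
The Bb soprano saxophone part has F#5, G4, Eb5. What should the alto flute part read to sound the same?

First find concert pitch: the Bb soprano saxophone sounds a major second below written, so F#5 G4 Eb5 sounds E5 F4 Db5.
Then write for alto flute: it sounds a perfect fourth below written, so the part must be a perfect fourth above concert.
E5 → A5
F4 → Bb4
Db5 → Gb5

A5 Bb4 Gb5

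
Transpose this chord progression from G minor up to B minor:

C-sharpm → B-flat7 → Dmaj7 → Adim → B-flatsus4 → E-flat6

E#m D7 F#maj7 C#dim Dsus4 G6

G minor up to B minor is a major third; each chord root moves by that interval while the quality stays the same.
C-sharpm: root C-sharp up a major third → E#, giving E#m.
B-flat7: root B-flat up a major third → D, giving D7.
Dmaj7: root D up a major third → F#, giving F#maj7.
Adim: root A up a major third → C#, giving C#dim.
B-flatsus4: root B-flat up a major third → D, giving Dsus4.
E-flat6: root E-flat up a major third → G, giving G6.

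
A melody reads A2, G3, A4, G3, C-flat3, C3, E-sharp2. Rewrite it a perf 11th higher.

D4 C5 D6 C5 Fb4 F4 A#3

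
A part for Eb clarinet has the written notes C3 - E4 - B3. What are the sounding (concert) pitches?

Eb3 G4 D4

Written C4 on the Eb clarinet sounds as Eb4, a minor third higher; apply that shift to every note.
C3 → Eb3
E4 → G4
B3 → D4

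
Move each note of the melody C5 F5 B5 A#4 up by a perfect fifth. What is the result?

G5 C6 F#6 E#5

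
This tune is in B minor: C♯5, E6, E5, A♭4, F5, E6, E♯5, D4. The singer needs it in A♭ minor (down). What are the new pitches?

Bb4 Db6 Db5 Gbb4 Ebb5 Db6 D5 Cb4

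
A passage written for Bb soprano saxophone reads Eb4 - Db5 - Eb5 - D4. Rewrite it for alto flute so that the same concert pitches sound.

First find concert pitch: the Bb soprano saxophone sounds a major second below written, so Eb4 Db5 Eb5 D4 sounds Db4 Cb5 Db5 C4.
Then write for alto flute: it sounds a perfect fourth below written, so the part must be a perfect fourth above concert.
Db4 → Gb4
Cb5 → Fb5
Db5 → Gb5
C4 → F4

Gb4 Fb5 Gb5 F4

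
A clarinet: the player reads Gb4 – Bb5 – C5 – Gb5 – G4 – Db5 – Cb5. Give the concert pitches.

Eb4 G5 A4 Eb5 E4 Bb4 Ab4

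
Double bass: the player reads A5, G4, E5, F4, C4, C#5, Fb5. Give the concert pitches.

A4 G3 E4 F3 C3 C#4 Fb4

Written C4 on the double bass sounds as C3, a perfect octave lower; apply that shift to every note.
A5 becomes A4
G4 becomes G3
E5 becomes E4
F4 becomes F3
C4 becomes C3
C#5 becomes C#4
Fb5 becomes Fb4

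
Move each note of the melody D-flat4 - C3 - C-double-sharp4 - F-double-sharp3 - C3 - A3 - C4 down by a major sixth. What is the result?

Fb3 Eb2 E#3 A#2 Eb2 C3 Eb3

Db4 to Fb3
C3 to Eb2
C##4 to E#3
F##3 to A#2
C3 to Eb2
A3 to C3
C4 to Eb3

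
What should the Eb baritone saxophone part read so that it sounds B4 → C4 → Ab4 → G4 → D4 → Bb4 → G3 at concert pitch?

G#6 A5 F6 E6 B5 G6 E5

The Eb baritone saxophone sounds a major thirteenth below written, so the written part must be a major thirteenth above concert — transpose each note up.
B4 becomes G#6
C4 becomes A5
Ab4 becomes F6
G4 becomes E6
D4 becomes B5
Bb4 becomes G6
G3 becomes E5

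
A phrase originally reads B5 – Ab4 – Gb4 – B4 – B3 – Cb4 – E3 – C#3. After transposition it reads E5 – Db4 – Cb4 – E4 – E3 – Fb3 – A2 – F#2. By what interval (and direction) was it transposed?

Take the first pair: B5 → E5. B to E spans 5 letter names, so the interval is some kind of fifth.
E5 to B5 is 7 semitones, which makes it a perfect fifth; the second version is lower, so the direction is down.
Checking another pair — C#3 → F#2 — gives the same interval.

down a perfect fifth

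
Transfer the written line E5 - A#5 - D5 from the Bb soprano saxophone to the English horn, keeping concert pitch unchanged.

First find concert pitch: the Bb soprano saxophone sounds a major second below written, so E5 A#5 D5 sounds D5 G#5 C5.
Then write for English horn: it sounds a perfect fifth below written, so the part must be a perfect fifth above concert.
D5 → A5
G#5 → D#6
C5 → G5

A5 D#6 G5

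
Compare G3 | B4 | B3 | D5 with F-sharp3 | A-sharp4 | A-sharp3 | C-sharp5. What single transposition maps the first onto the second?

down a minor second

From G3 to F#3 is 2 letter names — a second of some quality.
F#3 to G3 is 1 semitone, which makes it a minor second; the second version is lower, so the direction is down.
Checking another pair — D5 → C#5 — gives the same interval.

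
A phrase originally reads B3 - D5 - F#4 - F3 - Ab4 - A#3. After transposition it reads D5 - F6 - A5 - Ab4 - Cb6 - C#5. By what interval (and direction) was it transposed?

up a minor tenth

From B3 to D5 is 10 letter names — a tenth of some quality.
B3 to D5 is 15 semitones, which makes it a minor tenth; the second version is higher, so the direction is up.
Checking another pair — A#3 → C#5 — gives the same interval.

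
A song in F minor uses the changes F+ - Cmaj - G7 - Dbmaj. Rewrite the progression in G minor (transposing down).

G+ Dmaj A7 Ebmaj

F minor down to G minor is a minor seventh; each chord root moves by that interval while the quality stays the same.
F+: root F down a minor seventh → G, giving G+.
Cmaj: root C down a minor seventh → D, giving Dmaj.
G7: root G down a minor seventh → A, giving A7.
Dbmaj: root Db down a minor seventh → Eb, giving Ebmaj.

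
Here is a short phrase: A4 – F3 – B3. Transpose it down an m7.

A minor seventh down from A4 gives B3.
F3 down a minor seventh is G2.
A minor seventh down from B3 gives C#3.

B3 G2 C#3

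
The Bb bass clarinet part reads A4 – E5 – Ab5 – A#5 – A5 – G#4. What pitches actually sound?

G3 D4 Gb4 G#4 G4 F#3

Written C4 on the Bb bass clarinet sounds as Bb2, a major ninth lower; apply that shift to every note.
A4 to G3
E5 to D4
Ab5 to Gb4
A#5 to G#4
A5 to G4
G#4 to F#3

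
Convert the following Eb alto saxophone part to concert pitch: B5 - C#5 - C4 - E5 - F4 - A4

The Eb alto saxophone sounds a major sixth below written, so transpose each written note down a major sixth.
B5 becomes D5
C#5 becomes E4
C4 becomes Eb3
E5 becomes G4
F4 becomes Ab3
A4 becomes C4

D5 E4 Eb3 G4 Ab3 C4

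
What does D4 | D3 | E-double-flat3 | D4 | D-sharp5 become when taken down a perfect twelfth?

G2 G1 Abb1 G2 G#3

D4 becomes G2
D3 becomes G1
Ebb3 becomes Abb1
D4 becomes G2
D#5 becomes G#3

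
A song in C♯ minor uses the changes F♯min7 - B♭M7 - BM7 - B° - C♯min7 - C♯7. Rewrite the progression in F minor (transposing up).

C♯ minor up to F minor is a diminished fourth; each chord root moves by that interval while the quality stays the same.
F♯min7: root F♯ up a diminished fourth → Bb, giving Bbmin7.
B♭M7: root B♭ up a diminished fourth → Ebb, giving EbbM7.
BM7: root B up a diminished fourth → Eb, giving EbM7.
B°: root B up a diminished fourth → Eb, giving Eb°.
C♯min7: root C♯ up a diminished fourth → F, giving Fmin7.
C♯7: root C♯ up a diminished fourth → F, giving F7.

Bbmin7 EbbM7 EbM7 Eb° Fmin7 F7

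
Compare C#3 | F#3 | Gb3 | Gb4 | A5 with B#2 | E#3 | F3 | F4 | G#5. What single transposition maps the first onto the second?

down a minor second

From C#3 to B#2 is 2 letter names — a second of some quality.
B#2 to C#3 is 1 semitone, which makes it a minor second; the second version is lower, so the direction is down.
Checking another pair — A5 → G#5 — gives the same interval.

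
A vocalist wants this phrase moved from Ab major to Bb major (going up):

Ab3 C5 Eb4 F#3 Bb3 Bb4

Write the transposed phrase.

Bb3 D5 F4 G#3 C4 C5

From Ab up to Bb is a major second; apply that to each pitch.
Ab3 becomes Bb3
C5 becomes D5
Eb4 becomes F4
F#3 becomes G#3
Bb3 becomes C4
Bb4 becomes C5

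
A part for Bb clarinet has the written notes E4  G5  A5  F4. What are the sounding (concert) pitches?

Written C4 on the Bb clarinet sounds as Bb3, a major second lower; apply that shift to every note.
E4 becomes D4
G5 becomes F5
A5 becomes G5
F4 becomes Eb4

D4 F5 G5 Eb4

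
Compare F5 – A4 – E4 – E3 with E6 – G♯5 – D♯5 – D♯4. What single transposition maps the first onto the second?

up a major seventh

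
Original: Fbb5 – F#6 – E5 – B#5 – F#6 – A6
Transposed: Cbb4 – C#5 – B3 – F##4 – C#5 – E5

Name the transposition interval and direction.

From Fbb5 to Cbb4 is 11 letter names — an eleventh of some quality.
Cbb4 to Fbb5 is 17 semitones, which makes it a perfect eleventh; the second version is lower, so the direction is down.
Checking another pair — A6 → E5 — gives the same interval.

down a perfect eleventh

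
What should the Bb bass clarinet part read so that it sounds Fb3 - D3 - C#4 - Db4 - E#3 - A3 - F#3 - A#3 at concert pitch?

Gb4 E4 D#5 Eb5 F##4 B4 G#4 B#4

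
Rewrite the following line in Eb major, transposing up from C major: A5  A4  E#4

C6 C5 G#4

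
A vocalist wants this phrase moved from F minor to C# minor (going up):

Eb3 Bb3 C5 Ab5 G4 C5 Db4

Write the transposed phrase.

B3 F#4 G#5 E6 D#5 G#5 A4

F minor to C# minor up is an augmented fifth, so every note moves up by that interval.
Eb3 gives B3
Bb3 gives F#4
C5 gives G#5
Ab5 gives E6
G4 gives D#5
C5 gives G#5
Db4 gives A4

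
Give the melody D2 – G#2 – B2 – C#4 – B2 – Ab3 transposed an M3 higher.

F#2 B#2 D#3 E#4 D#3 C4

D2: a third up reaches F, and 4 semitones makes it F#2.
A major third up from G#2 gives B#2.
B2: a third up reaches D, and 4 semitones makes it D#3.
C#4: a third up reaches E, and 4 semitones makes it E#4.
B2 up a major third is D#3.
Ab3: a third up reaches C, and 4 semitones makes it C4.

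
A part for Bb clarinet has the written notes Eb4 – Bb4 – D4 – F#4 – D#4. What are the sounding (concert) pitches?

Db4 Ab4 C4 E4 C#4

The Bb clarinet sounds a major second below written, so transpose each written note down a major second.
Eb4 to Db4
Bb4 to Ab4
D4 to C4
F#4 to E4
D#4 to C#4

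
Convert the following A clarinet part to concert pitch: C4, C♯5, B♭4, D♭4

A3 A#4 G4 Bb3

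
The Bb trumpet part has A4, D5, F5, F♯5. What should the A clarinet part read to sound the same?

Bb4 Eb5 Gb5 G5

First find concert pitch: the Bb trumpet sounds a major second below written, so A4 D5 F5 F♯5 sounds G4 C5 Eb5 E5.
Then write for A clarinet: it sounds a minor third below written, so the part must be a minor third above concert.
G4 → Bb4
C5 → Eb5
Eb5 → Gb5
E5 → G5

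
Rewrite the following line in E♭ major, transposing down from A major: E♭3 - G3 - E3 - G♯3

From A down to E♭ is an augmented fourth; apply that to each pitch.
Eb3 → Bbb2
G3 → Db3
E3 → Bb2
G#3 → D3

Bbb2 Db3 Bb2 D3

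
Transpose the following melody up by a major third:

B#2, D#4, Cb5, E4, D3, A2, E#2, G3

D##3 F##4 Eb5 G#4 F#3 C#3 G##2 B3

B#2 becomes D##3
D#4 becomes F##4
Cb5 becomes Eb5
E4 becomes G#4
D3 becomes F#3
A2 becomes C#3
E#2 becomes G##2
G3 becomes B3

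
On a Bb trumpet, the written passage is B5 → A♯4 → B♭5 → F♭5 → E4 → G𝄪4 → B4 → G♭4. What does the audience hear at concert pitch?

A5 G#4 Ab5 Ebb5 D4 F##4 A4 Fb4

The Bb trumpet sounds a major second below written, so transpose each written note down a major second.
B5 to A5
A#4 to G#4
Bb5 to Ab5
Fb5 to Ebb5
E4 to D4
G##4 to F##4
B4 to A4
Gb4 to Fb4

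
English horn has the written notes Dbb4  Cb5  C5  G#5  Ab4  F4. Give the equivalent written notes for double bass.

Gbb4 Fb5 F5 C#6 Db5 Bb4

First find concert pitch: the English horn sounds a perfect fifth below written, so Dbb4 Cb5 C5 G#5 Ab4 F4 sounds Gbb3 Fb4 F4 C#5 Db4 Bb3.
Then write for double bass: it sounds a perfect octave below written, so the part must be a perfect octave above concert.
Gbb3 → Gbb4
Fb4 → Fb5
F4 → F5
C#5 → C#6
Db4 → Db5
Bb3 → Bb4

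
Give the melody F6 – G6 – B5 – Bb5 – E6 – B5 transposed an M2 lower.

Eb6 F6 A5 Ab5 D6 A5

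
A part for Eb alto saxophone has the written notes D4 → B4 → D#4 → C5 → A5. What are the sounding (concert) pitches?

F3 D4 F#3 Eb4 C5

The Eb alto saxophone sounds a major sixth below written, so transpose each written note down a major sixth.
D4 -> F3
B4 -> D4
D#4 -> F#3
C5 -> Eb4
A5 -> C5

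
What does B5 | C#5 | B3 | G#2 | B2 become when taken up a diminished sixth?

Gb6 Ab5 Gb4 Eb3 Gb3

B5 to Gb6
C#5 to Ab5
B3 to Gb4
G#2 to Eb3
B2 to Gb3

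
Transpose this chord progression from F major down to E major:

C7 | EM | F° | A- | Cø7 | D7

B7 D#M E° G#- Bø7 C#7

F major down to E major is a minor second; each chord root moves by that interval while the quality stays the same.
C7: root C down a minor second → B, giving B7.
EM: root E down a minor second → D#, giving D#M.
F°: root F down a minor second → E, giving E°.
A-: root A down a minor second → G#, giving G#-.
Cø7: root C down a minor second → B, giving Bø7.
D7: root D down a minor second → C#, giving C#7.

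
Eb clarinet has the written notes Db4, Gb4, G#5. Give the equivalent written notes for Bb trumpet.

Gb4 Cb5 C#6

First find concert pitch: the Eb clarinet sounds a minor third above written, so Db4 Gb4 G#5 sounds Fb4 Bbb4 B5.
Then write for Bb trumpet: it sounds a major second below written, so the part must be a major second above concert.
Fb4 → Gb4
Bbb4 → Cb5
B5 → C#6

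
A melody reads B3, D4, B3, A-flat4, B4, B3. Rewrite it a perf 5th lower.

E3 G3 E3 Db4 E4 E3

B3 → E3
D4 → G3
B3 → E3
Ab4 → Db4
B4 → E4
B3 → E3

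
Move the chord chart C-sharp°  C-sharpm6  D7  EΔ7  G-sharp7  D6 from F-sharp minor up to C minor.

G° Gm6 Ab7 BbΔ7 D7 Ab6

F-sharp minor up to C minor is a diminished fifth; each chord root moves by that interval while the quality stays the same.
C-sharp°: root C-sharp up a diminished fifth → G, giving G°.
C-sharpm6: root C-sharp up a diminished fifth → G, giving Gm6.
D7: root D up a diminished fifth → Ab, giving Ab7.
EΔ7: root E up a diminished fifth → Bb, giving BbΔ7.
G-sharp7: root G-sharp up a diminished fifth → D, giving D7.
D6: root D up a diminished fifth → Ab, giving Ab6.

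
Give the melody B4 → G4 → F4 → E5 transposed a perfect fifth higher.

B4 to F#5
G4 to D5
F4 to C5
E5 to B5

F#5 D5 C5 B5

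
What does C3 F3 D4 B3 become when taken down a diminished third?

C3 gives A#2
F3 gives D#3
D4 gives B#3
B3 gives G##3

A#2 D#3 B#3 G##3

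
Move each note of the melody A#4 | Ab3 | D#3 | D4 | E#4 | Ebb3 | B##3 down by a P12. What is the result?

D#3 Db2 G#1 G2 A#2 Abb1 E##2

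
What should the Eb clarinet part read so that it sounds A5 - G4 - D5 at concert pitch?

Written C4 sounds as Eb4 on the Eb clarinet, so concert pitches are written a minor third down.
A5 gives F#5
G4 gives E4
D5 gives B4

F#5 E4 B4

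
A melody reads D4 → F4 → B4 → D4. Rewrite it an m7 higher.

C5 Eb5 A5 C5

D4 to C5
F4 to Eb5
B4 to A5
D4 to C5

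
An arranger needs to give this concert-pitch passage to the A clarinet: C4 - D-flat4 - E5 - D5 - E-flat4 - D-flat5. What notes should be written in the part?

Eb4 Fb4 G5 F5 Gb4 Fb5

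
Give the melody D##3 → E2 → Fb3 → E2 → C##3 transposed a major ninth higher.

D##3 gives E##4
E2 gives F#3
Fb3 gives Gb4
E2 gives F#3
C##3 gives D##4

E##4 F#3 Gb4 F#3 D##4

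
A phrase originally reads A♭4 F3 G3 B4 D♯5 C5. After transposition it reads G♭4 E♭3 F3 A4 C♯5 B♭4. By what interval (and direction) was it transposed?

down a major second

From Ab4 to Gb4 is 2 letter names — a second of some quality.
Gb4 to Ab4 is 2 semitones, which makes it a major second; the second version is lower, so the direction is down.
Checking another pair — C5 → Bb4 — gives the same interval.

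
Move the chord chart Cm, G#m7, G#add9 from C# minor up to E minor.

C# minor up to E minor is a minor third; each chord root moves by that interval while the quality stays the same.
Cm: root C up a minor third → Eb, giving Ebm.
G#m7: root G# up a minor third → B, giving Bm7.
G#add9: root G# up a minor third → B, giving Badd9.

Ebm Bm7 Badd9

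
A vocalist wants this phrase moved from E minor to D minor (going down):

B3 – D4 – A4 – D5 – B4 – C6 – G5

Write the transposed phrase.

A3 C4 G4 C5 A4 Bb5 F5

From E down to D is a major second; apply that to each pitch.
B3 becomes A3
D4 becomes C4
A4 becomes G4
D5 becomes C5
B4 becomes A4
C6 becomes Bb5
G5 becomes F5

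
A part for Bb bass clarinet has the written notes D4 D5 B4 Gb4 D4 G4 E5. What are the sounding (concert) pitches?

The Bb bass clarinet sounds a major ninth below written, so transpose each written note down a major ninth.
D4 gives C3
D5 gives C4
B4 gives A3
Gb4 gives Fb3
D4 gives C3
G4 gives F3
E5 gives D4

C3 C4 A3 Fb3 C3 F3 D4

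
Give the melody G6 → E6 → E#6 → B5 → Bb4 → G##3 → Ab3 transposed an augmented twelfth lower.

Cb5 Ab4 A4 Eb4 Ebb3 C#2 Dbb2

G6: a twelfth down reaches C, and 20 semitones makes it Cb5.
E6: a twelfth down reaches A, and 20 semitones makes it Ab4.
An augmented twelfth down from E#6 gives A4.
B5: a twelfth down reaches E, and 20 semitones makes it Eb4.
An augmented twelfth down from Bb4 gives Ebb3.
G##3: a twelfth down reaches C, and 20 semitones makes it C#2.
Ab3: a twelfth down reaches D, and 20 semitones makes it Dbb2.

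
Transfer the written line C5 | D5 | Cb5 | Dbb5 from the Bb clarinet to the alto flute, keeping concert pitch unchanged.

First find concert pitch: the Bb clarinet sounds a major second below written, so C5 D5 Cb5 Dbb5 sounds Bb4 C5 Bbb4 Cbb5.
Then write for alto flute: it sounds a perfect fourth below written, so the part must be a perfect fourth above concert.
Bb4 → Eb5
C5 → F5
Bbb4 → Ebb5
Cbb5 → Fbb5

Eb5 F5 Ebb5 Fbb5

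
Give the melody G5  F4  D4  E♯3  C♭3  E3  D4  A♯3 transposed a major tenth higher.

B6 A5 F#5 G##4 Eb4 G#4 F#5 C##5

G5 -> B6
F4 -> A5
D4 -> F#5
E#3 -> G##4
Cb3 -> Eb4
E3 -> G#4
D4 -> F#5
A#3 -> C##5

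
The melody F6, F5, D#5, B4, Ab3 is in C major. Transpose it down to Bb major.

Eb6 Eb5 C#5 A4 Gb3

C major to Bb major down is a major second, so every note moves down by that interval.
F6 becomes Eb6
F5 becomes Eb5
D#5 becomes C#5
B4 becomes A4
Ab3 becomes Gb3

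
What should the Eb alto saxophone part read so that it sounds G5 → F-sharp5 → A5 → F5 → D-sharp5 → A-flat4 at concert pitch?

E6 D#6 F#6 D6 B#5 F5

Written C4 sounds as Eb3 on the Eb alto saxophone, so concert pitches are written a major sixth up.
G5 to E6
F#5 to D#6
A5 to F#6
F5 to D6
D#5 to B#5
Ab4 to F5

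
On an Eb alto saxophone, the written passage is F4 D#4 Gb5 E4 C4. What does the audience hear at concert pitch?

Ab3 F#3 Bbb4 G3 Eb3

Written C4 on the Eb alto saxophone sounds as Eb3, a major sixth lower; apply that shift to every note.
F4 -> Ab3
D#4 -> F#3
Gb5 -> Bbb4
E4 -> G3
C4 -> Eb3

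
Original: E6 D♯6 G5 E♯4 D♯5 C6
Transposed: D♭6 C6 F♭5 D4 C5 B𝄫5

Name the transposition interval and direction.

Take the first pair: E6 → Db6. E to D spans 2 letter names, so the interval is some kind of second.
Db6 to E6 is 3 semitones, which makes it an augmented second; the second version is lower, so the direction is down.
Checking another pair — C6 → Bbb5 — gives the same interval.

down an augmented second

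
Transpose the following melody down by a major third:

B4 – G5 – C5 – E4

B4 down a major third is G4.
G5: a third down reaches E, and 4 semitones makes it Eb5.
A major third down from C5 gives Ab4.
A major third down from E4 gives C4.

G4 Eb5 Ab4 C4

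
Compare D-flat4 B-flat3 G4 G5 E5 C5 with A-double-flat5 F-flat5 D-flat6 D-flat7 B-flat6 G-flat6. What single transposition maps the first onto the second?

up a diminished twelfth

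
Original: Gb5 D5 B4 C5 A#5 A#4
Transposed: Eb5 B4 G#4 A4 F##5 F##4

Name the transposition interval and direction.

down a minor third

From Gb5 to Eb5 is 3 letter names — a third of some quality.
Eb5 to Gb5 is 3 semitones, which makes it a minor third; the second version is lower, so the direction is down.
Checking another pair — A#4 → F##4 — gives the same interval.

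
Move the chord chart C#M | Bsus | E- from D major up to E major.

D major up to E major is a major second; each chord root moves by that interval while the quality stays the same.
C#M: root C# up a major second → D#, giving D#M.
Bsus: root B up a major second → C#, giving C#sus.
E-: root E up a major second → F#, giving F#-.

D#M C#sus F#-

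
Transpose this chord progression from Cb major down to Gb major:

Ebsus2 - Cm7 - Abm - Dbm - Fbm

Bbsus2 Gm7 Ebm Abm Cbm

Cb major down to Gb major is a perfect fourth; each chord root moves by that interval while the quality stays the same.
Ebsus2: root Eb down a perfect fourth → Bb, giving Bbsus2.
Cm7: root C down a perfect fourth → G, giving Gm7.
Abm: root Ab down a perfect fourth → Eb, giving Ebm.
Dbm: root Db down a perfect fourth → Ab, giving Abm.
Fbm: root Fb down a perfect fourth → Cb, giving Cbm.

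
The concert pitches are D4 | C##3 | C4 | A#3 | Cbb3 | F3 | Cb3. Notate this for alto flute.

G4 F##3 F4 D#4 Fbb3 Bb3 Fb3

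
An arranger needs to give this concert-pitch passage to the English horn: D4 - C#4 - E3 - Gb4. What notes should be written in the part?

A4 G#4 B3 Db5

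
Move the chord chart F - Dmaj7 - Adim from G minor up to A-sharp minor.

G# E#maj7 B#dim

G minor up to A-sharp minor is an augmented second; each chord root moves by that interval while the quality stays the same.
F: root F up an augmented second → G#, giving G#.
Dmaj7: root D up an augmented second → E#, giving E#maj7.
Adim: root A up an augmented second → B#, giving B#dim.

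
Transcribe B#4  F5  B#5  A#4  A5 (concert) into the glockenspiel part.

The glockenspiel sounds a perfect fifteenth above written, so the written part must be a perfect fifteenth below concert — transpose each note down.
B#4 gives B#2
F5 gives F3
B#5 gives B#3
A#4 gives A#2
A5 gives A3

B#2 F3 B#3 A#2 A3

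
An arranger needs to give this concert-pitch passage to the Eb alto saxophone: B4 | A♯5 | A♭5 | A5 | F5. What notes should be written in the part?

G#5 F##6 F6 F#6 D6

The Eb alto saxophone sounds a major sixth below written, so the written part must be a major sixth above concert — transpose each note up.
B4 -> G#5
A#5 -> F##6
Ab5 -> F6
A5 -> F#6
F5 -> D6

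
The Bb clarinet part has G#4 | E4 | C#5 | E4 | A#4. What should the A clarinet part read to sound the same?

A4 F4 D5 F4 B4

First find concert pitch: the Bb clarinet sounds a major second below written, so G#4 E4 C#5 E4 A#4 sounds F#4 D4 B4 D4 G#4.
Then write for A clarinet: it sounds a minor third below written, so the part must be a minor third above concert.
F#4 → A4
D4 → F4
B4 → D5
D4 → F4
G#4 → B4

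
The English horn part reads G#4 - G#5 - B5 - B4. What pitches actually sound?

C#4 C#5 E5 E4

The English horn sounds a perfect fifth below written, so transpose each written note down a perfect fifth.
G#4 gives C#4
G#5 gives C#5
B5 gives E5
B4 gives E4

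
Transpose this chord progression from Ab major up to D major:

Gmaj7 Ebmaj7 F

Ab major up to D major is an augmented fourth; each chord root moves by that interval while the quality stays the same.
Gmaj7: root G up an augmented fourth → C#, giving C#maj7.
Ebmaj7: root Eb up an augmented fourth → A, giving Amaj7.
F: root F up an augmented fourth → B, giving B.

C#maj7 Amaj7 B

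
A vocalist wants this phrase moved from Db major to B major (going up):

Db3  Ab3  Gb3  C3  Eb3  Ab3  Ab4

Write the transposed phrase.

B3 F#4 E4 A#3 C#4 F#4 F#5

Db major to B major up is an augmented sixth, so every note moves up by that interval.
Db3 gives B3
Ab3 gives F#4
Gb3 gives E4
C3 gives A#3
Eb3 gives C#4
Ab3 gives F#4
Ab4 gives F#5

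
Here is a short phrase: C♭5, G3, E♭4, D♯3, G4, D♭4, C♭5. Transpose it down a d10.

A3 E#2 C#3 B##1 E#3 B2 A3

Cb5 becomes A3
G3 becomes E#2
Eb4 becomes C#3
D#3 becomes B##1
G4 becomes E#3
Db4 becomes B2
Cb5 becomes A3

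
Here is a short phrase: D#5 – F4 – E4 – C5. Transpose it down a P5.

D#5: a fifth down reaches G, and 7 semitones makes it G#4.
A perfect fifth down from F4 gives Bb3.
E4 down a perfect fifth is A3.
A perfect fifth down from C5 gives F4.

G#4 Bb3 A3 F4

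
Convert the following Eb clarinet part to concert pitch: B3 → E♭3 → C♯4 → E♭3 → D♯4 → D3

D4 Gb3 E4 Gb3 F#4 F3

The Eb clarinet sounds a minor third above written, so transpose each written note up a minor third.
B3 gives D4
Eb3 gives Gb3
C#4 gives E4
Eb3 gives Gb3
D#4 gives F#4
D3 gives F3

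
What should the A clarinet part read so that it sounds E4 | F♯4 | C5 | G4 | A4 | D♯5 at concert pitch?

The A clarinet sounds a minor third below written, so the written part must be a minor third above concert — transpose each note up.
E4 becomes G4
F#4 becomes A4
C5 becomes Eb5
G4 becomes Bb4
A4 becomes C5
D#5 becomes F#5

G4 A4 Eb5 Bb4 C5 F#5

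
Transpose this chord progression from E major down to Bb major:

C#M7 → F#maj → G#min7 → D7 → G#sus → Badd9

GM7 Cmaj Dmin7 Ab7 Dsus Fadd9

E major down to Bb major is an augmented fourth; each chord root moves by that interval while the quality stays the same.
C#M7: root C# down an augmented fourth → G, giving GM7.
F#maj: root F# down an augmented fourth → C, giving Cmaj.
G#min7: root G# down an augmented fourth → D, giving Dmin7.
D7: root D down an augmented fourth → Ab, giving Ab7.
G#sus: root G# down an augmented fourth → D, giving Dsus.
Badd9: root B down an augmented fourth → F, giving Fadd9.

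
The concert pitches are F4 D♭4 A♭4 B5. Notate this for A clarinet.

Written C4 sounds as A3 on the A clarinet, so concert pitches are written a minor third up.
F4 becomes Ab4
Db4 becomes Fb4
Ab4 becomes Cb5
B5 becomes D6

Ab4 Fb4 Cb5 D6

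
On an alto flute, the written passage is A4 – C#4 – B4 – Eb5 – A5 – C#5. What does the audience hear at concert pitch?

The alto flute sounds a perfect fourth below written, so transpose each written note down a perfect fourth.
A4 becomes E4
C#4 becomes G#3
B4 becomes F#4
Eb5 becomes Bb4
A5 becomes E5
C#5 becomes G#4

E4 G#3 F#4 Bb4 E5 G#4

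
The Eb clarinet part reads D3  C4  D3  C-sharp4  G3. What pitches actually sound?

F3 Eb4 F3 E4 Bb3

The Eb clarinet sounds a minor third above written, so transpose each written note up a minor third.
D3 → F3
C4 → Eb4
D3 → F3
C#4 → E4
G3 → Bb3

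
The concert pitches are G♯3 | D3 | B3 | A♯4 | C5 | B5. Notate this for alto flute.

C#4 G3 E4 D#5 F5 E6

Written C4 sounds as G3 on the alto flute, so concert pitches are written a perfect fourth up.
G#3 -> C#4
D3 -> G3
B3 -> E4
A#4 -> D#5
C5 -> F5
B5 -> E6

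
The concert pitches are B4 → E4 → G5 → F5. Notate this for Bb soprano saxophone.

C#5 F#4 A5 G5

The Bb soprano saxophone sounds a major second below written, so the written part must be a major second above concert — transpose each note up.
B4 gives C#5
E4 gives F#4
G5 gives A5
F5 gives G5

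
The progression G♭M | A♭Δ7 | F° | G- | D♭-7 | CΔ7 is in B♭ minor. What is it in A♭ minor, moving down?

B♭ minor down to A♭ minor is a major second; each chord root moves by that interval while the quality stays the same.
G♭M: root G♭ down a major second → Fb, giving FbM.
A♭Δ7: root A♭ down a major second → Gb, giving GbΔ7.
F°: root F down a major second → Eb, giving Eb°.
G-: root G down a major second → F, giving F-.
D♭-7: root D♭ down a major second → Cb, giving Cb-7.
CΔ7: root C down a major second → Bb, giving BbΔ7.

FbM GbΔ7 Eb° F- Cb-7 BbΔ7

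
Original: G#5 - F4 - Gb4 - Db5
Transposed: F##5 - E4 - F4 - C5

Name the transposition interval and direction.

Take the first pair: G#5 → F##5. G to F spans 2 letter names, so the interval is some kind of second.
F##5 to G#5 is 1 semitone, which makes it a minor second; the second version is lower, so the direction is down.
Checking another pair — Db5 → C5 — gives the same interval.

down a minor second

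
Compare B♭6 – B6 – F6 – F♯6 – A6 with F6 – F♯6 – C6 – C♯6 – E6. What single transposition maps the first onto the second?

From Bb6 to F6 is 4 letter names — a fourth of some quality.
F6 to Bb6 is 5 semitones, which makes it a perfect fourth; the second version is lower, so the direction is down.
Checking another pair — A6 → E6 — gives the same interval.

down a perfect fourth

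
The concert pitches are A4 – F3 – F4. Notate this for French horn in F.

Written C4 sounds as F3 on the French horn in F, so concert pitches are written a perfect fifth up.
A4 gives E5
F3 gives C4
F4 gives C5

E5 C4 C5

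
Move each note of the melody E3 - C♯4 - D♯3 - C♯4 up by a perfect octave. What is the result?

E4 C#5 D#4 C#5

A perfect octave up from E3 gives E4.
C#4 up a perfect octave is C#5.
D#3 up a perfect octave is D#4.
C#4: an octave up reaches C, and 12 semitones makes it C#5.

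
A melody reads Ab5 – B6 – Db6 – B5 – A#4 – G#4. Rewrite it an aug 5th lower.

Dbb5 Eb6 Gbb5 Eb5 D4 C4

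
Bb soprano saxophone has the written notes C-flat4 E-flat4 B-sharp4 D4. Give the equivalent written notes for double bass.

First find concert pitch: the Bb soprano saxophone sounds a major second below written, so C-flat4 E-flat4 B-sharp4 D4 sounds Bbb3 Db4 A#4 C4.
Then write for double bass: it sounds a perfect octave below written, so the part must be a perfect octave above concert.
Bbb3 → Bbb4
Db4 → Db5
A#4 → A#5
C4 → C5

Bbb4 Db5 A#5 C5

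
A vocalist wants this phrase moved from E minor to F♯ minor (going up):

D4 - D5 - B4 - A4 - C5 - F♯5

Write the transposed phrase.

E4 E5 C#5 B4 D5 G#5

From E up to F♯ is a major second; apply that to each pitch.
D4 -> E4
D5 -> E5
B4 -> C#5
A4 -> B4
C5 -> D5
F#5 -> G#5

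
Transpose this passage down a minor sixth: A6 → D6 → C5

A6 becomes C#6
D6 becomes F#5
C5 becomes E4

C#6 F#5 E4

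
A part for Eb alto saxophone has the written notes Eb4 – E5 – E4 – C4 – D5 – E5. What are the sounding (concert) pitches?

Written C4 on the Eb alto saxophone sounds as Eb3, a major sixth lower; apply that shift to every note.
Eb4 gives Gb3
E5 gives G4
E4 gives G3
C4 gives Eb3
D5 gives F4
E5 gives G4

Gb3 G4 G3 Eb3 F4 G4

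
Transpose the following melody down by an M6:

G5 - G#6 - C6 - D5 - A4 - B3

G5: a sixth down reaches B, and 9 semitones makes it Bb4.
A major sixth down from G#6 gives B5.
C6: a sixth down reaches E, and 9 semitones makes it Eb5.
A major sixth down from D5 gives F4.
A4: a sixth down reaches C, and 9 semitones makes it C4.
B3: a sixth down reaches D, and 9 semitones makes it D3.

Bb4 B5 Eb5 F4 C4 D3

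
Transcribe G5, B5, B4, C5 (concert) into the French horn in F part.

D6 F#6 F#5 G5

Written C4 sounds as F3 on the French horn in F, so concert pitches are written a perfect fifth up.
G5 → D6
B5 → F#6
B4 → F#5
C5 → G5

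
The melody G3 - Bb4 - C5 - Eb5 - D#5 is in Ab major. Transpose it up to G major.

Ab major to G major up is a major seventh, so every note moves up by that interval.
G3 becomes F#4
Bb4 becomes A5
C5 becomes B5
Eb5 becomes D6
D#5 becomes C##6

F#4 A5 B5 D6 C##6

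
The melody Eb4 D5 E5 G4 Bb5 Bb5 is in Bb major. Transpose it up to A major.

D5 C#6 D#6 F#5 A6 A6

Bb major to A major up is a major seventh, so every note moves up by that interval.
Eb4 → D5
D5 → C#6
E5 → D#6
G4 → F#5
Bb5 → A6
Bb5 → A6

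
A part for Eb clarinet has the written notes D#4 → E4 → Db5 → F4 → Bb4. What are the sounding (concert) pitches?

F#4 G4 Fb5 Ab4 Db5

The Eb clarinet sounds a minor third above written, so transpose each written note up a minor third.
D#4 becomes F#4
E4 becomes G4
Db5 becomes Fb5
F4 becomes Ab4
Bb4 becomes Db5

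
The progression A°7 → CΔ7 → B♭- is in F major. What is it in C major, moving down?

E°7 GΔ7 F-

F major down to C major is a perfect fourth; each chord root moves by that interval while the quality stays the same.
A°7: root A down a perfect fourth → E, giving E°7.
CΔ7: root C down a perfect fourth → G, giving GΔ7.
B♭-: root B♭ down a perfect fourth → F, giving F-.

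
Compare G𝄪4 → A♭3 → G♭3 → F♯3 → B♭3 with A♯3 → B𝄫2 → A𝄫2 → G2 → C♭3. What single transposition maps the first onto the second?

down a major seventh

Take the first pair: G##4 → A#3. G to A spans 7 letter names, so the interval is some kind of seventh.
A#3 to G##4 is 11 semitones, which makes it a major seventh; the second version is lower, so the direction is down.
Checking another pair — Bb3 → Cb3 — gives the same interval.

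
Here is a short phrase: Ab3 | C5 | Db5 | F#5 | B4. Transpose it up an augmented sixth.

Ab3 to F#4
C5 to A#5
Db5 to B5
F#5 to D##6
B4 to G##5

F#4 A#5 B5 D##6 G##5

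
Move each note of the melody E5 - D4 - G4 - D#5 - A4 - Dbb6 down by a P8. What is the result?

E4 D3 G3 D#4 A3 Dbb5

A perfect octave down from E5 gives E4.
D4 down a perfect octave is D3.
A perfect octave down from G4 gives G3.
A perfect octave down from D#5 gives D#4.
A4 down a perfect octave is A3.
Dbb6: an octave down reaches D, and 12 semitones makes it Dbb5.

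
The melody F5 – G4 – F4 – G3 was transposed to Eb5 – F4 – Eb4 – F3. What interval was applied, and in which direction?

Take the first pair: F5 → Eb5. F to E spans 2 letter names, so the interval is some kind of second.
Eb5 to F5 is 2 semitones, which makes it a major second; the second version is lower, so the direction is down.
Checking another pair — G3 → F3 — gives the same interval.

down a major second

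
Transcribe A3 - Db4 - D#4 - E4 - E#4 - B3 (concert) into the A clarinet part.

C4 Fb4 F#4 G4 G#4 D4

The A clarinet sounds a minor third below written, so the written part must be a minor third above concert — transpose each note up.
A3 gives C4
Db4 gives Fb4
D#4 gives F#4
E4 gives G4
E#4 gives G#4
B3 gives D4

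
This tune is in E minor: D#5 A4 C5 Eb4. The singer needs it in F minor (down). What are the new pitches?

E minor to F minor down is a major seventh, so every note moves down by that interval.
D#5 to E4
A4 to Bb3
C5 to Db4
Eb4 to Fb3

E4 Bb3 Db4 Fb3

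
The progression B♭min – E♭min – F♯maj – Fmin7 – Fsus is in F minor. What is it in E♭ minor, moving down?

Abmin Dbmin Emaj Ebmin7 Ebsus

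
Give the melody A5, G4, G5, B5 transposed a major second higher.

A major second up from A5 gives B5.
G4 up a major second is A4.
A major second up from G5 gives A5.
B5 up a major second is C#6.

B5 A4 A5 C#6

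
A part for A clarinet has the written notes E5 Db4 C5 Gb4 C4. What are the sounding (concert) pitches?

C#5 Bb3 A4 Eb4 A3

The A clarinet sounds a minor third below written, so transpose each written note down a minor third.
E5 → C#5
Db4 → Bb3
C5 → A4
Gb4 → Eb4
C4 → A3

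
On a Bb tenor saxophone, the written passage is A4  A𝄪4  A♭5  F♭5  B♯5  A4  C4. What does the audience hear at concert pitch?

The Bb tenor saxophone sounds a major ninth below written, so transpose each written note down a major ninth.
A4 gives G3
A##4 gives G##3
Ab5 gives Gb4
Fb5 gives Ebb4
B#5 gives A#4
A4 gives G3
C4 gives Bb2

G3 G##3 Gb4 Ebb4 A#4 G3 Bb2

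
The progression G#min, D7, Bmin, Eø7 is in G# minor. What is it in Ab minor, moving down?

G# minor down to Ab minor is an augmented seventh; each chord root moves by that interval while the quality stays the same.
G#min: root G# down an augmented seventh → Ab, giving Abmin.
D7: root D down an augmented seventh → Ebb, giving Ebb7.
Bmin: root B down an augmented seventh → Cb, giving Cbmin.
Eø7: root E down an augmented seventh → Fb, giving Fbø7.

Abmin Ebb7 Cbmin Fbø7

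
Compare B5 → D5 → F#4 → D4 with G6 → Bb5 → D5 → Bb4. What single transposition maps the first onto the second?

up a minor sixth

From B5 to G6 is 6 letter names — a sixth of some quality.
B5 to G6 is 8 semitones, which makes it a minor sixth; the second version is higher, so the direction is up.
Checking another pair — D4 → Bb4 — gives the same interval.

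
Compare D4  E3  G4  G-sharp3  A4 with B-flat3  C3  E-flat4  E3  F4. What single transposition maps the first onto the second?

down a major third

From D4 to Bb3 is 3 letter names — a third of some quality.
Bb3 to D4 is 4 semitones, which makes it a major third; the second version is lower, so the direction is down.
Checking another pair — A4 → F4 — gives the same interval.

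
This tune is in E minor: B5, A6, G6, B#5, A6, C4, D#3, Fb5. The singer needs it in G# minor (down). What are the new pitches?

From E down to G# is a minor sixth; apply that to each pitch.
B5 to D#5
A6 to C#6
G6 to B5
B#5 to D##5
A6 to C#6
C4 to E3
D#3 to F##2
Fb5 to Ab4

D#5 C#6 B5 D##5 C#6 E3 F##2 Ab4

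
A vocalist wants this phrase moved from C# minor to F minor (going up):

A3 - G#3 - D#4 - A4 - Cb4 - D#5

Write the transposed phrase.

Db4 C4 G4 Db5 Fbb4 G5

From C# up to F is a diminished fourth; apply that to each pitch.
A3 → Db4
G#3 → C4
D#4 → G4
A4 → Db5
Cb4 → Fbb4
D#5 → G5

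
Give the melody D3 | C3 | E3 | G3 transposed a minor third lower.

B2 A2 C#3 E3

D3 becomes B2
C3 becomes A2
E3 becomes C#3
G3 becomes E3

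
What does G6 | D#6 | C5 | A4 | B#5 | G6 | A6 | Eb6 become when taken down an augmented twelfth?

Cb5 G4 Fb3 Db3 E4 Cb5 Db5 Abb4

G6 to Cb5
D#6 to G4
C5 to Fb3
A4 to Db3
B#5 to E4
G6 to Cb5
A6 to Db5
Eb6 to Abb4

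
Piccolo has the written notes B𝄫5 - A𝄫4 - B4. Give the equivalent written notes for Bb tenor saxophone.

Cb8 Bbb6 C#7

First find concert pitch: the piccolo sounds a perfect octave above written, so B𝄫5 A𝄫4 B4 sounds Bbb6 Abb5 B5.
Then write for Bb tenor saxophone: it sounds a major ninth below written, so the part must be a major ninth above concert.
Bbb6 → Cb8
Abb5 → Bbb6
B5 → C#7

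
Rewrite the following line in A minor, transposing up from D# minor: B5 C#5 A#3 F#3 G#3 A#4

F6 G5 E4 C4 D4 E5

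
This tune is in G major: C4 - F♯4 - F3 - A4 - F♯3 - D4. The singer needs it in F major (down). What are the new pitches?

From G down to F is a major second; apply that to each pitch.
C4 to Bb3
F#4 to E4
F3 to Eb3
A4 to G4
F#3 to E3
D4 to C4

Bb3 E4 Eb3 G4 E3 C4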